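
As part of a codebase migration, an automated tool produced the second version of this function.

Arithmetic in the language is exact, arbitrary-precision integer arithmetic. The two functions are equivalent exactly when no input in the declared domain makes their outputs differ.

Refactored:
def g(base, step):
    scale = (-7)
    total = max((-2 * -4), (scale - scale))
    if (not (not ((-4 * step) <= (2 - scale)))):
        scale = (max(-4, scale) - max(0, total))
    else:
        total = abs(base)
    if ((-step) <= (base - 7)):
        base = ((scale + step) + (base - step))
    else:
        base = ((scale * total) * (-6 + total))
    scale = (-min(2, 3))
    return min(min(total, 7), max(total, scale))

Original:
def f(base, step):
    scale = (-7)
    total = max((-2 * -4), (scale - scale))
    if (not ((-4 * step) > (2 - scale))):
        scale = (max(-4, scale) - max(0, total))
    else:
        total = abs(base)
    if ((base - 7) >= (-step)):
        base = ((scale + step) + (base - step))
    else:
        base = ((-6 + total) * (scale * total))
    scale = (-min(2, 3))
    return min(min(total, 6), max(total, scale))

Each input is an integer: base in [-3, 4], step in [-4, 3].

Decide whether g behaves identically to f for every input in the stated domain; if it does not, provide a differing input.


Input base=-3, step=-2: 6 from f versus 7 from g.
verdict: not equivalent; witness: base=-3, step=-2


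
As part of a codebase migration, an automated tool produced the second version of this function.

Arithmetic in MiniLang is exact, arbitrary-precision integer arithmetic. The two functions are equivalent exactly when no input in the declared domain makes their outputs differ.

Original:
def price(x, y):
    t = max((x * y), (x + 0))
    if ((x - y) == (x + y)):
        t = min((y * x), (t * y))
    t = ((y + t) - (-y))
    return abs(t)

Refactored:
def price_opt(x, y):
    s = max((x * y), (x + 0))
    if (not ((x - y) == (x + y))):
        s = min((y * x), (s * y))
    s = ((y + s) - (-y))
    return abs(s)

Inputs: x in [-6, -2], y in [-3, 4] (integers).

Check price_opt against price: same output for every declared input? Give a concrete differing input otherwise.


Take x=-6, y=-3.
price: t = 18; ((x - y) == (x + y)) -> false; t = 12; return 12
price_opt: s = 18; (not ((x - y) == (x + y))) -> true; s = -54; s = -60; return 60
12 against 60: the behavior changed.
verdict: not equivalent; witness: x=-6, y=-3


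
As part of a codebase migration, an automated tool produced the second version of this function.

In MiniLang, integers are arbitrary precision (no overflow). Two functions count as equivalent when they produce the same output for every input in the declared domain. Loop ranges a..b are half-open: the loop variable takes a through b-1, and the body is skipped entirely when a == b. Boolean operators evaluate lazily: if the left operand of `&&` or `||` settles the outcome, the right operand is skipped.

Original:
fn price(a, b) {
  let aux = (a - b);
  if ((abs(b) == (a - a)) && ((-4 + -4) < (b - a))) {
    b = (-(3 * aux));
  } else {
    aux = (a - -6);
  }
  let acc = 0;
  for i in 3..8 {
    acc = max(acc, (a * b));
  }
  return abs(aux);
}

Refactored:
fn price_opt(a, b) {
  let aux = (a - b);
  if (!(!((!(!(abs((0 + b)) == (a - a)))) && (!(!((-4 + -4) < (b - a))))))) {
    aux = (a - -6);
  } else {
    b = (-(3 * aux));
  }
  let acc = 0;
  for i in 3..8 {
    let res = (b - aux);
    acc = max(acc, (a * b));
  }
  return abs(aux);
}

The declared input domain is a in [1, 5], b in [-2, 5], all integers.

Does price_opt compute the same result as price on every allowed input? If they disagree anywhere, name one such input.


Consider the input a=1, b=-2.
price: aux=3, then ((abs(b) == (a - a)) && ((-4 + -4) < (b - a))) is false, then aux=7, then acc=0, then (i=3), then acc=0, then (i=4), then acc=0, then (i=5), then acc=0, then (i=6), then acc=0, then (i=7), then acc=0, then returns 7
price_opt: aux=3, then (!(!((!(!(abs((0 + b)) == (a - a)))) && (!(!((-4 + -4) < (b - a))))))) is false, then b=-9, then acc=0, then (i=3), then res=-12, then acc=0, then (i=4), then res=-12, then acc=0, then (i=5), then res=-12, then acc=0, then (i=6), then res=-12, then acc=0, then (i=7), then res=-12, then acc=0, then returns 3
7 against 3: the behavior changed.
verdict: not equivalent; witness: a=1, b=-2


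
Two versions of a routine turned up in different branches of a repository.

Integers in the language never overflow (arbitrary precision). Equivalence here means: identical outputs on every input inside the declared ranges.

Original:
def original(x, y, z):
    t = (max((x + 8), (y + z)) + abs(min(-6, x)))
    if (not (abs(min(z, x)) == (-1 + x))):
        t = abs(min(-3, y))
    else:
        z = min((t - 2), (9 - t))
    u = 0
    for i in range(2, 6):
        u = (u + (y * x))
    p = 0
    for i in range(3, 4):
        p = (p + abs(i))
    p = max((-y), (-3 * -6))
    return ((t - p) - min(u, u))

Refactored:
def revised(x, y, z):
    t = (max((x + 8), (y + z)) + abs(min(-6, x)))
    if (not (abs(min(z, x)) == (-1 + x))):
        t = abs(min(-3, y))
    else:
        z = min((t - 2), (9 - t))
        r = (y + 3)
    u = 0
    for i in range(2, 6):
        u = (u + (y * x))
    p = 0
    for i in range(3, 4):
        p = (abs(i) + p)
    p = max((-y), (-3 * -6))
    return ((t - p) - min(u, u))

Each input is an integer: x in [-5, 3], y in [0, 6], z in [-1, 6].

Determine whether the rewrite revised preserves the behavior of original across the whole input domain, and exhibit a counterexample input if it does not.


The two are interchangeable: local variable names differ, and constant usage differs, and statement counts differ, and arithmetic usage differs, and every declared input agrees.
Spot check at x=1, y=0, z=2 — original: t = 15; (not (abs(min(z, x)) == (-1 + x))) -> true; t = 3; u = 0; [i=2]; u = 0; [i=3]; u = 0; [i=4]; u = 0; [i=5]; u = 0; p = 0; [i=3]; p = 3; p = 18; return -15. revised: t = 15; (not (abs(min(z, x)) == (-1 + x))) -> true; t = 3; u = 0; [i=2]; u = 0; [i=3]; u = 0; [i=4]; u = 0; [i=5]; u = 0; p = 0; [i=3]; p = 3; p = 18; return -15. Both give -15.
Sweeping the whole domain (504 inputs) finds no disagreement.
verdict: equivalent


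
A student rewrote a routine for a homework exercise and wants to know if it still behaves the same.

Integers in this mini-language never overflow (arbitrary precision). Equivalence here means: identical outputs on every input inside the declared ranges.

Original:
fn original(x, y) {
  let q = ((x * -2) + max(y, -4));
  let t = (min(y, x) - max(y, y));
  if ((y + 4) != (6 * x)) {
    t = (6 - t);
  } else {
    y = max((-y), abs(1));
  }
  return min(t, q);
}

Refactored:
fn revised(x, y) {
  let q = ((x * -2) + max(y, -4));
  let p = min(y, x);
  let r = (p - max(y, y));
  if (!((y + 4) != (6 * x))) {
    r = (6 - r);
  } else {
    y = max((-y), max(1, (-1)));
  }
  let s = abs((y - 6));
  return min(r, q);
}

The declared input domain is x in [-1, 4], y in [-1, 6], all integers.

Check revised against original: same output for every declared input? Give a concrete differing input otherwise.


Input x=-1, y=-1: 1 from original versus 0 from revised.
verdict: not equivalent; witness: x=-1, y=-1


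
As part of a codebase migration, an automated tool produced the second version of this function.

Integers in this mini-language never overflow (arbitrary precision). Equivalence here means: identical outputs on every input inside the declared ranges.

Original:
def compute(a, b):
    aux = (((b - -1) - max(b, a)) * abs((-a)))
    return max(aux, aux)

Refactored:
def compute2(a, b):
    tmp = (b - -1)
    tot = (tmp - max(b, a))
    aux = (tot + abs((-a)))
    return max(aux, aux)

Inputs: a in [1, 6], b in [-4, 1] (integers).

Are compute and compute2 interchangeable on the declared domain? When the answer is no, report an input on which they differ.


These are not equivalent — on a=1, b=-4 the outputs split (-4 vs -3).
compute: aux := -4 | result -4
compute2: tmp := -3 | tot := -4 | aux := -3 | result -3
verdict: not equivalent; witness: a=1, b=-4


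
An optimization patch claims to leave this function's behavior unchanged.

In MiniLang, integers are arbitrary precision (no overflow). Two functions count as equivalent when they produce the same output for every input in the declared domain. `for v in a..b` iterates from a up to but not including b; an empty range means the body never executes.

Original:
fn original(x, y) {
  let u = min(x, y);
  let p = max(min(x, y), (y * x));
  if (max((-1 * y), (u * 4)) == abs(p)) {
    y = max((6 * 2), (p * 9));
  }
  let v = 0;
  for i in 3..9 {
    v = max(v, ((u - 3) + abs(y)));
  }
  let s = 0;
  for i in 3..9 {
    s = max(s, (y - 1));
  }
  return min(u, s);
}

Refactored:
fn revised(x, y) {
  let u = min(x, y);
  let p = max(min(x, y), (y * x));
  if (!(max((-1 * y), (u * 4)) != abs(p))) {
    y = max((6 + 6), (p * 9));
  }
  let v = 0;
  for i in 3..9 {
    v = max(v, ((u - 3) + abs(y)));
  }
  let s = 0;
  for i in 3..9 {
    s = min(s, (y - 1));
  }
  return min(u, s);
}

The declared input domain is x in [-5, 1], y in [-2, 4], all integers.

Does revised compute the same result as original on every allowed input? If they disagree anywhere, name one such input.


The rewrite breaks on x=-2, y=-2, where the results are -2 and -3.
original: u := -2 | p := 4 | (max((-1 * y), (u * 4)) == abs(p)): false | v := 0 | iter i=3: | v := 0 | iter i=4: | v := 0 | iter i=5: | v := 0 | iter i=6: | v := 0 | iter i=7: | v := 0 | iter i=8: | v := 0 | s := 0 | iter i=3: | s := 0 | iter i=4: | s := 0 | iter i=5: | s := 0 | iter i=6: | s := 0 | iter i=7: | s := 0 | iter i=8: | s := 0 | result -2
revised: u := -2 | p := 4 | (!(max((-1 * y), (u * 4)) != abs(p))): false | v := 0 | iter i=3: | v := 0 | iter i=4: | v := 0 | iter i=5: | v := 0 | iter i=6: | v := 0 | iter i=7: | v := 0 | iter i=8: | v := 0 | s := 0 | iter i=3: | s := -3 | iter i=4: | s := -3 | iter i=5: | s := -3 | iter i=6: | s := -3 | iter i=7: | s := -3 | iter i=8: | s := -3 | result -3
verdict: not equivalent; witness: x=-2, y=-2


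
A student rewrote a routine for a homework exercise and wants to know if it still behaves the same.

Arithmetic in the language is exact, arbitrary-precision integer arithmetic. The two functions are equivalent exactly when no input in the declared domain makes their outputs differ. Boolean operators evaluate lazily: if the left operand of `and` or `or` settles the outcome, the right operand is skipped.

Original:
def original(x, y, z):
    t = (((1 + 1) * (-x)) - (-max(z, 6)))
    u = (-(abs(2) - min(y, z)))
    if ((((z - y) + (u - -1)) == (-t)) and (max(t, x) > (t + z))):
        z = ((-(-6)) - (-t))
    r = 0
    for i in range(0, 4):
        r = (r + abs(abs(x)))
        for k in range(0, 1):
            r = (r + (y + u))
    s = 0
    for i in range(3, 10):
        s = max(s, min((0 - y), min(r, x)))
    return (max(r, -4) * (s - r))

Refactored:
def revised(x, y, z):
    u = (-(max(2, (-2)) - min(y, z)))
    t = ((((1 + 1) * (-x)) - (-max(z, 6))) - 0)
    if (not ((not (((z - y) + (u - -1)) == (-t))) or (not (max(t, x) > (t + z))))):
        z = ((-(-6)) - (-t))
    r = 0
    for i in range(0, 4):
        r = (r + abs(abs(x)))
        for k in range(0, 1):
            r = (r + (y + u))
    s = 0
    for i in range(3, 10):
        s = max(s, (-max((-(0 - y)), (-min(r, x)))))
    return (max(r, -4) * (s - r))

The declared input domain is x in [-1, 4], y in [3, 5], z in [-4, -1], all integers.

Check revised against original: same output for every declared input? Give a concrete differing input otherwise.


Behavior is preserved: although boolean connective usage differs; arithmetic usage differs; min/max/abs usage differs; constant usage differs, the outputs never diverge.
One worked example (x=2, y=4, z=-3) — original: t := 2 | u := -5 | ((((z - y) + (u - -1)) == (-t)) and (max(t, x) > (t + z))): false | r := 0 | iter i=0: | r := 2 | iter k=0: | r := 1 | iter i=1: | r := 3 | iter k=0: | r := 2 | iter i=2: | r := 4 | iter k=0: | r := 3 | iter i=3: | r := 5 | iter k=0: | r := 4 | s := 0 | iter i=3: | s := 0 | iter i=4: | s := 0 | iter i=5: | s := 0 | iter i=6: | s := 0 | iter i=7: | s := 0 | iter i=8: | s := 0 | iter i=9: | s := 0 | result -16; revised: u := -5 | t := 2 | (not ((not (((z - y) + (u - -1)) == (-t))) or (not (max(t, x) > (t + z))))): false | r := 0 | iter i=0: | r := 2 | iter k=0: | r := 1 | iter i=1: | r := 3 | iter k=0: | r := 2 | iter i=2: | r := 4 | iter k=0: | r := 3 | iter i=3: | r := 5 | iter k=0: | r := 4 | s := 0 | iter i=3: | s := 0 | iter i=4: | s := 0 | iter i=5: | s := 0 | iter i=6: | s := 0 | iter i=7: | s := 0 | iter i=8: | s := 0 | iter i=9: | s := 0 | result -16; agreement on -16.
Across all 72 domain points the two functions coincide.
verdict: equivalent


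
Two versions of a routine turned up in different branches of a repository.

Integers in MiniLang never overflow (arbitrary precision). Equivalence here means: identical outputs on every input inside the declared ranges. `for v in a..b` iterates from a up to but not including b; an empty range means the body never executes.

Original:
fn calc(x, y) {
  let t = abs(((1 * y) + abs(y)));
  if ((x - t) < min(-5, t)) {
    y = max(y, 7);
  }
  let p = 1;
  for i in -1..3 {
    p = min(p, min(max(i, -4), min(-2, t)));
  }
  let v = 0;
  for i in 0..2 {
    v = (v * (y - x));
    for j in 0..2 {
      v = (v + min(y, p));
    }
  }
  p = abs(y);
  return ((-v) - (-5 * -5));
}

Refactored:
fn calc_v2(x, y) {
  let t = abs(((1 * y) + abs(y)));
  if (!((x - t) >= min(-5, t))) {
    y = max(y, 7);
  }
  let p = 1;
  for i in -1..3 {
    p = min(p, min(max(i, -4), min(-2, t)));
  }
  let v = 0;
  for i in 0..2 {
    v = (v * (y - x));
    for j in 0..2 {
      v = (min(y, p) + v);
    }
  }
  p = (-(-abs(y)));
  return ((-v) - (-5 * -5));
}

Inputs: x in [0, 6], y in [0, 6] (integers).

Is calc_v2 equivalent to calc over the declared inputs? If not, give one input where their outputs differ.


Differences: boolean connective usage differs, comparison usage differs — yet all 49 inputs agree.
verdict: equivalent


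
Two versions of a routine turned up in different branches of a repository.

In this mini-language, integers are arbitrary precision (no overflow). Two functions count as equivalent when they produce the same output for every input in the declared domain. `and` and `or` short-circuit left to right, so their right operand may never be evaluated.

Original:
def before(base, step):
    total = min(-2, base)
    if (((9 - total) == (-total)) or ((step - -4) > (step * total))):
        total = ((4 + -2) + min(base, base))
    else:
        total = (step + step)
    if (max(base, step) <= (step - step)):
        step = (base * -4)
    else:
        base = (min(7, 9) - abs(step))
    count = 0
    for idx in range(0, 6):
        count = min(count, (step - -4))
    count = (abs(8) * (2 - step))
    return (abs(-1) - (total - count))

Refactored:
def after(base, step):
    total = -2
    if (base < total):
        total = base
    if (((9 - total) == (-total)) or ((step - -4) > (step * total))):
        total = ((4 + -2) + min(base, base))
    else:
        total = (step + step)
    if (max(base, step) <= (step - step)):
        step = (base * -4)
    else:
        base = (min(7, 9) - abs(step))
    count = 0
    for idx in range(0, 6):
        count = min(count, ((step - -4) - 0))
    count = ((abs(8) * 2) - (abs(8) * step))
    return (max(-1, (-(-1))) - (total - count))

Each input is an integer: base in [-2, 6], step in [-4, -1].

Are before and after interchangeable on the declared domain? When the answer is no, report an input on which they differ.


Comparing the listings, the differences include: comparison usage differs, constant usage differs, branching structure differs, min/max/abs usage differs, statement counts differ, arithmetic usage differs.
One worked example (base=3, step=-1) — before: total becomes -2; next (((9 - total) == (-total)) or ((step - -4) > (step * total))) evaluates to true; next total becomes 5; next (max(base, step) <= (step - step)) evaluates to false; next base becomes 6; next count becomes 0; next at idx=0:; next count becomes 0; next at idx=1:; next count becomes 0; next at idx=2:; next count becomes 0; next at idx=3:; next count becomes 0; next at idx=4:; next count becomes 0; next at idx=5:; next count becomes 0; next count becomes 24; next final value 20; after: total becomes -2; next (base < total) evaluates to false; next (((9 - total) == (-total)) or ((step - -4) > (step * total))) evaluates to true; next total becomes 5; next (max(base, step) <= (step - step)) evaluates to false; next base becomes 6; next count becomes 0; next at idx=0:; next count becomes 0; next at idx=1:; next count becomes 0; next at idx=2:; next count becomes 0; next at idx=3:; next count becomes 0; next at idx=4:; next count becomes 0; next at idx=5:; next count becomes 0; next count becomes 24; next final value 20; agreement on 20.
An exhaustive pass over the 36 declared inputs shows identical outputs.
verdict: equivalent


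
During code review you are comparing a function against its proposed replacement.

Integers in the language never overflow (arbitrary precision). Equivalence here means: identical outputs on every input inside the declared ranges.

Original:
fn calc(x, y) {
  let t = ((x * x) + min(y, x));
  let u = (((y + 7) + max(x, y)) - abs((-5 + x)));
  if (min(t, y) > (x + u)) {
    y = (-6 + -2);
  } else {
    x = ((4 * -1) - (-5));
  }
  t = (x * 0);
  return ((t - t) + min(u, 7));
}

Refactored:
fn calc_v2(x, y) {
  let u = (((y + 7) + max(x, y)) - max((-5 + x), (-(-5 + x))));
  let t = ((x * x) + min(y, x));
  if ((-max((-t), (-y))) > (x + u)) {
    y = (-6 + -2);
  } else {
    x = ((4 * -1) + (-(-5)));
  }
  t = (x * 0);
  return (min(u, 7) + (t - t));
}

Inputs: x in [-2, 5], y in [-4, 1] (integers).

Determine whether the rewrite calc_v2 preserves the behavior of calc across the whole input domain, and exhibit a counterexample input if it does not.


Side by side, the visible changes include: constant usage differs; arithmetic usage differs; min/max/abs usage differs.
Tracing x=-2, y=0: calc: t=2, then u=0, then (min(t, y) > (x + u)) is true, then y=-8, then t=0, then returns 0 | calc_v2: u=0, then t=2, then ((-max((-t), (-y))) > (x + u)) is true, then y=-8, then t=0, then returns 0 — matching result 0.
An exhaustive pass over the 48 declared inputs shows identical outputs.
verdict: equivalent


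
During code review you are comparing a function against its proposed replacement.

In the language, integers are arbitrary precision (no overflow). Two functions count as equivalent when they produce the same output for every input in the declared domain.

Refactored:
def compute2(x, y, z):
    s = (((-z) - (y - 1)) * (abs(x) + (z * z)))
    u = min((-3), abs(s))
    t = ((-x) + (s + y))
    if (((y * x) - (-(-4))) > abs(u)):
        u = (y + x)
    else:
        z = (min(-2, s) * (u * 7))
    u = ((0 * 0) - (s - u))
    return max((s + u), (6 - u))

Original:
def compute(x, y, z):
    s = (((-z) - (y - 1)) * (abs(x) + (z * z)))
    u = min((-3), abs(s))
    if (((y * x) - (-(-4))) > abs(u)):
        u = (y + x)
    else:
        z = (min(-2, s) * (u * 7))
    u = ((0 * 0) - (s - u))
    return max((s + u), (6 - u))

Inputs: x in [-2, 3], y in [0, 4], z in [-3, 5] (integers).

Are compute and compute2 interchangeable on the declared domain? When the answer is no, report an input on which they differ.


Differences: statement counts differ; arithmetic usage differs; local variable names differ — yet all 270 inputs agree.
verdict: equivalent


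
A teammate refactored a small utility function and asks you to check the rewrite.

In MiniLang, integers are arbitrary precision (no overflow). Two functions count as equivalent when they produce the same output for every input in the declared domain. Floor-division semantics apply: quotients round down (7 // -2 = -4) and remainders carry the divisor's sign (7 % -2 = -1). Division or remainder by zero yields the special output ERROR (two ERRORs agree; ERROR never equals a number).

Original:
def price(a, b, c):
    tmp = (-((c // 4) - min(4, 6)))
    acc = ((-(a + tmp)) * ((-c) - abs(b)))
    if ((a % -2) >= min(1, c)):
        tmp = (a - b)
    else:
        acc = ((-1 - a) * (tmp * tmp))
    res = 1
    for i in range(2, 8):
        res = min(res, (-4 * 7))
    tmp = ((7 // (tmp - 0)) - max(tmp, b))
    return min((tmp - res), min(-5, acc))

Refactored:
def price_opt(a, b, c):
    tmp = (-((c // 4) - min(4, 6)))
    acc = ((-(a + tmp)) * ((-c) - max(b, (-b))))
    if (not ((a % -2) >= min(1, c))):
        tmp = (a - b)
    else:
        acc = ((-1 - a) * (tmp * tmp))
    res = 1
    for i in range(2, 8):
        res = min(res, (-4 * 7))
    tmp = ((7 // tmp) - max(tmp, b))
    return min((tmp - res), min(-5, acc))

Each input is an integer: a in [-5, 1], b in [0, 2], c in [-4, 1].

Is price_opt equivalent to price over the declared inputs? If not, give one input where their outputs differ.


These are not equivalent — on a=-3, b=0, c=-4 the outputs split (-8 vs -5).
price: tmp=5, then acc=-8, then ((a % -2) >= min(1, c)) is true, then tmp=-3, then res=1, then (i=2), then res=-28, then (i=3), then res=-28, then (i=4), then res=-28, then (i=5), then res=-28, then (i=6), then res=-28, then (i=7), then res=-28, then tmp=-3, then returns -8
price_opt: tmp=5, then acc=-8, then (not ((a % -2) >= min(1, c))) is false, then acc=50, then res=1, then (i=2), then res=-28, then (i=3), then res=-28, then (i=4), then res=-28, then (i=5), then res=-28, then (i=6), then res=-28, then (i=7), then res=-28, then tmp=-4, then returns -5
verdict: not equivalent; witness: a=-3, b=0, c=-4


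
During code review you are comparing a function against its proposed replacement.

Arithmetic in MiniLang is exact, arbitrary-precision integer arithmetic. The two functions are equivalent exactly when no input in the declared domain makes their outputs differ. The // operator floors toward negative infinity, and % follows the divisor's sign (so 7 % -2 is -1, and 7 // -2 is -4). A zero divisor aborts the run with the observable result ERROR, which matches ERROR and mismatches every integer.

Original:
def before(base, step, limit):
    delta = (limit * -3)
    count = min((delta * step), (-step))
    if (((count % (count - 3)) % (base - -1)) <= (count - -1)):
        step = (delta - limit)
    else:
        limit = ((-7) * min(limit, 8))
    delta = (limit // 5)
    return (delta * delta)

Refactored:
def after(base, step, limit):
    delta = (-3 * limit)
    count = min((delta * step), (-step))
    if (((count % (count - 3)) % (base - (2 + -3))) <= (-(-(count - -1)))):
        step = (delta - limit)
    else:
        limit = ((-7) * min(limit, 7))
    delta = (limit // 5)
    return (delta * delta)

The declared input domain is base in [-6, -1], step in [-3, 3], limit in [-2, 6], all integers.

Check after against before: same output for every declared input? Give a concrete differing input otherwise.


The one real change (`8` became `7`) has no effect anywhere in the declared ranges; all 378 inputs agree.
verdict: equivalent


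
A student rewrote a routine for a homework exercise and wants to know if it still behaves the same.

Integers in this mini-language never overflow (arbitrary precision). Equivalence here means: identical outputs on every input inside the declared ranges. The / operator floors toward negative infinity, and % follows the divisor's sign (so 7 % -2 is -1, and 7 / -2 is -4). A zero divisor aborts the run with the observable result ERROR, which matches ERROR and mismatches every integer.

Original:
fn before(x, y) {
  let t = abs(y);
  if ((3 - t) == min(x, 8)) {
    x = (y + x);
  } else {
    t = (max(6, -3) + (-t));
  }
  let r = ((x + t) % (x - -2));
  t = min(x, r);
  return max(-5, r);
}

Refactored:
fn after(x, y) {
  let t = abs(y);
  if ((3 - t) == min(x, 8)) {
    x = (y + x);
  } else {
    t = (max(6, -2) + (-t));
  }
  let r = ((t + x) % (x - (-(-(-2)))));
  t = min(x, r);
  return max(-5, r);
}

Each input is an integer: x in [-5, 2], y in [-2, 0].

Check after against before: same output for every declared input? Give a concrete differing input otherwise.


Equivalent. The edit looks behavioral (`-3` became `-2`), but over these ranges it never changes the outcome.
An exhaustive pass over the 24 declared inputs shows identical outputs.
Tracing x=-5, y=-1: before: t=1, then ((3 - t) == min(x, 8)) is false, then t=5, then r=0, then t=-5, then returns 0 | after: t=1, then ((3 - t) == min(x, 8)) is false, then t=5, then r=0, then t=-5, then returns 0 — matching result 0.
verdict: equivalent


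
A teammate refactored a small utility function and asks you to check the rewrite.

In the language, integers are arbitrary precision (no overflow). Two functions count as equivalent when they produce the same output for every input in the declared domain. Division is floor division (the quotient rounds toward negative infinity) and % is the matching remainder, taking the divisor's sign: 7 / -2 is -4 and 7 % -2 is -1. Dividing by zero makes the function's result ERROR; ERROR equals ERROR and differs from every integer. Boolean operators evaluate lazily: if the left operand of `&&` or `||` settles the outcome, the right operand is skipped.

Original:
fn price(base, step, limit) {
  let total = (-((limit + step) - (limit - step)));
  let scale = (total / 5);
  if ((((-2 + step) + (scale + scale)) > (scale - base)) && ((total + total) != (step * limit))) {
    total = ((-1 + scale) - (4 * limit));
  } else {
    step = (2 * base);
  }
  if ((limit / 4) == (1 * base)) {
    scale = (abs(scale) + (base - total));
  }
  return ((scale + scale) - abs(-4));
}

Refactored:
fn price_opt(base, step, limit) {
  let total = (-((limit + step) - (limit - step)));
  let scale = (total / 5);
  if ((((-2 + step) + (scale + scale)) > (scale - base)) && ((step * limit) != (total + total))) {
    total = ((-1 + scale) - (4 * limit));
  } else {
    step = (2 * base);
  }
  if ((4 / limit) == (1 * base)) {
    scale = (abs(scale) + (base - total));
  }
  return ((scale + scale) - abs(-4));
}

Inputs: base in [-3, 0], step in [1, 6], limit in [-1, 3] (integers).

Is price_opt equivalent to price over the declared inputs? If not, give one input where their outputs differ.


Not equivalent: base=-3, step=1, limit=0 separates them (-6 vs ERROR).
price: total becomes -2; next scale becomes -1; next ((((-2 + step) + (scale + scale)) > (scale - base)) && ((total + total) != (step * limit))) evaluates to false; next step becomes -6; next ((limit / 4) == (1 * base)) evaluates to false; next final value -6
price_opt: total becomes -2; next scale becomes -1; next ((((-2 + step) + (scale + scale)) > (scale - base)) && ((step * limit) != (total + total))) evaluates to false; next step becomes -6; next hits division by zero so the output is ERROR
verdict: not equivalent; witness: base=-3, step=1, limit=0


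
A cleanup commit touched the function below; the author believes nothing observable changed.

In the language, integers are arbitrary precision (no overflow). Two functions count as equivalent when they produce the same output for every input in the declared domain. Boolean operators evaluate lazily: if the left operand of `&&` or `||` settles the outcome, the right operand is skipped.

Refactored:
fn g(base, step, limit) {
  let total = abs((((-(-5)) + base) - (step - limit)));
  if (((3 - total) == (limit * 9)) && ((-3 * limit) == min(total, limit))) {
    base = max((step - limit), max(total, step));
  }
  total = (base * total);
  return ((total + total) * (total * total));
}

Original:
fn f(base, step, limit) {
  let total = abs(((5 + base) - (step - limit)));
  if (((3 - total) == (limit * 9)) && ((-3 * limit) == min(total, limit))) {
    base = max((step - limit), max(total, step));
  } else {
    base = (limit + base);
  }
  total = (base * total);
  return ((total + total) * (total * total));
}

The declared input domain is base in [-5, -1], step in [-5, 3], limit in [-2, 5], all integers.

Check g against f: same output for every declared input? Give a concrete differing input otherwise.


Input base=-5, step=-5, limit=-2: -18522 from f versus -6750 from g.
verdict: not equivalent; witness: base=-5, step=-5, limit=-2


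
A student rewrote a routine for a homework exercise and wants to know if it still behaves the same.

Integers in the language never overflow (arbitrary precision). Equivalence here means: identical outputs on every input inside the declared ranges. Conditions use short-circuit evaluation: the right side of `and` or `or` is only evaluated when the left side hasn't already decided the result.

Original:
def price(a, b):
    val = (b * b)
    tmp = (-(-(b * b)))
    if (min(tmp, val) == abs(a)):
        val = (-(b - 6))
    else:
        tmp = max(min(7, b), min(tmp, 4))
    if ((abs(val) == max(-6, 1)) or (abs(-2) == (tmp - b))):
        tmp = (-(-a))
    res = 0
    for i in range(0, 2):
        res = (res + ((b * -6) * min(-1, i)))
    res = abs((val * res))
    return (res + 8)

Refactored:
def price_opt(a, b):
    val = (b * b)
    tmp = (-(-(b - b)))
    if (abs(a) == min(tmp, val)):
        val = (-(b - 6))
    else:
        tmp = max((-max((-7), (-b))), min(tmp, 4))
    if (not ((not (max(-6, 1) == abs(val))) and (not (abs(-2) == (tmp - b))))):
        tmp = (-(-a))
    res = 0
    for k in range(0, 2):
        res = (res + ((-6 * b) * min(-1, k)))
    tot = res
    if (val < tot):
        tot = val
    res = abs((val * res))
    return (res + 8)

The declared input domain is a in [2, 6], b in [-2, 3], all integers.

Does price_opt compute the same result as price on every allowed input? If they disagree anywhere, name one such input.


Not equivalent: a=4, b=-2 separates them (200 vs 104).
price: val = 4; tmp = 4; (min(tmp, val) == abs(a)) -> true; val = 8; ((abs(val) == max(-6, 1)) or (abs(-2) == (tmp - b))) -> false; res = 0; [i=0]; res = -12; [i=1]; res = -24; res = 192; return 200
price_opt: val = 4; tmp = 0; (abs(a) == min(tmp, val)) -> false; tmp = 0; (not ((not (max(-6, 1) == abs(val))) and (not (abs(-2) == (tmp - b))))) -> true; tmp = 4; res = 0; [k=0]; res = -12; [k=1]; res = -24; tot = -24; (val < tot) -> false; res = 96; return 104
verdict: not equivalent; witness: a=4, b=-2


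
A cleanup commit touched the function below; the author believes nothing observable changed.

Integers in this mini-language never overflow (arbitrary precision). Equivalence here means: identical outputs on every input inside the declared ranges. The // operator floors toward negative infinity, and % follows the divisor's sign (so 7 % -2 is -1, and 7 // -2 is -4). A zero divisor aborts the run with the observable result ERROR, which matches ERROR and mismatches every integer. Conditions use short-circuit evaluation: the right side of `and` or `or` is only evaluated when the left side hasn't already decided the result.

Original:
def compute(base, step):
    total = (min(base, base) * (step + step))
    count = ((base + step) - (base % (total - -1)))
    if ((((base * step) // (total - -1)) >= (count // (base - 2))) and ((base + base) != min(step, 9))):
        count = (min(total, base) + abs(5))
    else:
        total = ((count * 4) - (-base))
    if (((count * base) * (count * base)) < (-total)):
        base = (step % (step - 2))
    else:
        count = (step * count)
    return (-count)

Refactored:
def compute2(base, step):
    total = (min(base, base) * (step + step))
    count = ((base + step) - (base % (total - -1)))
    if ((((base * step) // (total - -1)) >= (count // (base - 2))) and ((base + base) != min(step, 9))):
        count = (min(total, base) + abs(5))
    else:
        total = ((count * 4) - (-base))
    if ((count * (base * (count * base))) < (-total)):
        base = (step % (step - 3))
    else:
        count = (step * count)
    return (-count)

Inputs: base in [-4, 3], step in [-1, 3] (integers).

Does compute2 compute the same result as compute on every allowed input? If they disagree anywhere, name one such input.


Not equivalent: base=-1, step=2 separates them (ERROR vs -1).
compute: total = -4; count = 2; ((((base * step) // (total - -1)) >= (count // (base - 2))) and ((base + base) != min(step, 9))) -> true; count = 1; (((count * base) * (count * base)) < (-total)) -> true; division by zero -> ERROR
compute2: total = -4; count = 2; ((((base * step) // (total - -1)) >= (count // (base - 2))) and ((base + base) != min(step, 9))) -> true; count = 1; ((count * (base * (count * base))) < (-total)) -> true; base = 0; return -1
verdict: not equivalent; witness: base=-1, step=2


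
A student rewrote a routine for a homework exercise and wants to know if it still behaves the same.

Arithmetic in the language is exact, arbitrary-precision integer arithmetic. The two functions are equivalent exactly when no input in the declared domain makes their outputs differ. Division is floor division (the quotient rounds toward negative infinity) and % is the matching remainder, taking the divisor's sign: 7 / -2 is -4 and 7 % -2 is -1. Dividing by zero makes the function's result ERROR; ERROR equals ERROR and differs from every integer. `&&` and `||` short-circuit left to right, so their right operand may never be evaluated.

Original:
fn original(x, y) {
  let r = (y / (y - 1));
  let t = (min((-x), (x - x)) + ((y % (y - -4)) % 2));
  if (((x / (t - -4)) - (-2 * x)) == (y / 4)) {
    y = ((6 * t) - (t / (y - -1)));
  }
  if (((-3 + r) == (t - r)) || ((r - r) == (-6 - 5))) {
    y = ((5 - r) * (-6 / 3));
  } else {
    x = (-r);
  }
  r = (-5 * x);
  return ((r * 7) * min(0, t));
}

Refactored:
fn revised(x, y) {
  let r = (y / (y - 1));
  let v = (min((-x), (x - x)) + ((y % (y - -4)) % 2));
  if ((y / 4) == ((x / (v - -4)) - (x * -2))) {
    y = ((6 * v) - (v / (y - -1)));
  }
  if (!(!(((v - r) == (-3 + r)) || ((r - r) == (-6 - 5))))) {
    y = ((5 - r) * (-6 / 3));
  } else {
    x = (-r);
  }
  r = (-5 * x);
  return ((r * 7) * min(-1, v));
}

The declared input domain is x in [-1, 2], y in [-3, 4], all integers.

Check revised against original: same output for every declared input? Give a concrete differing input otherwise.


Try x=-1, y=2.
original: r = 2; t = 0; (((x / (t - -4)) - (-2 * x)) == (y / 4)) -> false; (((-3 + r) == (t - r)) || ((r - r) == (-6 - 5))) -> false; x = -2; r = 10; return 0
revised: r = 2; v = 0; ((y / 4) == ((x / (v - -4)) - (x * -2))) -> false; (!(!(((v - r) == (-3 + r)) || ((r - r) == (-6 - 5))))) -> false; x = -2; r = 10; return -70
0 vs -70 — the two versions disagree here.
verdict: not equivalent; witness: x=-1, y=2


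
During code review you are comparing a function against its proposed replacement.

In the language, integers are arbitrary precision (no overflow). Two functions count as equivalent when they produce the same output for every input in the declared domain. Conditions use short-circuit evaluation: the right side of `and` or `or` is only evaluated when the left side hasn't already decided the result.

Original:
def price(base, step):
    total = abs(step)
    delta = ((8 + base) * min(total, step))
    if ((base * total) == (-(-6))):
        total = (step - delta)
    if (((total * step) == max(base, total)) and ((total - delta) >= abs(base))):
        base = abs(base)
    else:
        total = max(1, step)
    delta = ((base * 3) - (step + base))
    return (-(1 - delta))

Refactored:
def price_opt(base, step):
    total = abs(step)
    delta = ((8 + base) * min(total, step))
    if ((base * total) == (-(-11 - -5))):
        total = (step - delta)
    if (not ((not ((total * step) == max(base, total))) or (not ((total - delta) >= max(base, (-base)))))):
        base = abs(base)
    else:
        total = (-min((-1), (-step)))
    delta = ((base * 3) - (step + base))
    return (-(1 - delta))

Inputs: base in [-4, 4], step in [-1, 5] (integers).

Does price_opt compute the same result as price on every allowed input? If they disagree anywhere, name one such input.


Comparing the listings, the differences include: min/max/abs usage differs, plus boolean connective usage differs, plus arithmetic usage differs, plus constant usage differs.
Tracing base=-3, step=2: price: total=2, then delta=10, then ((base * total) == (-(-6))) is false, then (((total * step) == max(base, total)) and ((total - delta) >= abs(base))) is false, then total=2, then delta=-8, then returns -9 | price_opt: total=2, then delta=10, then ((base * total) == (-(-11 - -5))) is false, then (not ((not ((total * step) == max(base, total))) or (not ((total - delta) >= max(base, (-base)))))) is false, then total=2, then delta=-8, then returns -9 — matching result -9.
Checked all 63 inputs in the declared domain: the outputs agree on every one.
verdict: equivalent


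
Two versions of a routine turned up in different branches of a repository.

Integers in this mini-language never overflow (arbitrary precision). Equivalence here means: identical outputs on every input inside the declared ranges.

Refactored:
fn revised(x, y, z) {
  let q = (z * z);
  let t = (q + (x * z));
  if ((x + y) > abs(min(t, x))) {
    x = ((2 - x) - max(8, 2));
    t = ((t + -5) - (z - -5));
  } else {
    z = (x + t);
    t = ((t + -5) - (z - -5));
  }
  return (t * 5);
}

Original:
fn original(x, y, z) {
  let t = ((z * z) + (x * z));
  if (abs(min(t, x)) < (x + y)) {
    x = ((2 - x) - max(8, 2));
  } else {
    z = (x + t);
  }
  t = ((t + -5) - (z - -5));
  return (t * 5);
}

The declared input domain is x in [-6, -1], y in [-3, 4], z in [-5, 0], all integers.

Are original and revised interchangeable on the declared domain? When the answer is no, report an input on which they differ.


Side by side, the visible changes include: statement counts differ, plus local variable names differ, plus constant usage differs, plus comparison usage differs, plus arithmetic usage differs.
As a probe, take x=-1, y=-3, z=-5: original runs t = 30; (abs(min(t, x)) < (x + y)) -> false; z = 29; t = -9; return -45; revised runs q = 25; t = 30; ((x + y) > abs(min(t, x))) -> false; z = 29; t = -9; return -45; both end at -45.
Sweeping the whole domain (288 inputs) finds no disagreement.
verdict: equivalent


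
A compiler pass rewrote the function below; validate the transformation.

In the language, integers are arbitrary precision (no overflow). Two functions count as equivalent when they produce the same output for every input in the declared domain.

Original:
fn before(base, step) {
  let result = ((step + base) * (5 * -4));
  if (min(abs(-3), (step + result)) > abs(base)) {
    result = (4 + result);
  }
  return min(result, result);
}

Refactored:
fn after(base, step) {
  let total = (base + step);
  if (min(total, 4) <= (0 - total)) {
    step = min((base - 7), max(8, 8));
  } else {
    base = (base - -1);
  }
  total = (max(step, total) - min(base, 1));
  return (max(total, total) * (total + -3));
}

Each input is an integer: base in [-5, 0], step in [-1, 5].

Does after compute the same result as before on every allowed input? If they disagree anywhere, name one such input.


Try base=-5, step=-1.
before: result := 120 | (min(abs(-3), (step + result)) > abs(base)): false | result 120
after: total := -6 | (min(total, 4) <= (0 - total)): true | step := -12 | total := -1 | result 4
120 vs 4 — the two versions disagree here.
verdict: not equivalent; witness: base=-5, step=-1


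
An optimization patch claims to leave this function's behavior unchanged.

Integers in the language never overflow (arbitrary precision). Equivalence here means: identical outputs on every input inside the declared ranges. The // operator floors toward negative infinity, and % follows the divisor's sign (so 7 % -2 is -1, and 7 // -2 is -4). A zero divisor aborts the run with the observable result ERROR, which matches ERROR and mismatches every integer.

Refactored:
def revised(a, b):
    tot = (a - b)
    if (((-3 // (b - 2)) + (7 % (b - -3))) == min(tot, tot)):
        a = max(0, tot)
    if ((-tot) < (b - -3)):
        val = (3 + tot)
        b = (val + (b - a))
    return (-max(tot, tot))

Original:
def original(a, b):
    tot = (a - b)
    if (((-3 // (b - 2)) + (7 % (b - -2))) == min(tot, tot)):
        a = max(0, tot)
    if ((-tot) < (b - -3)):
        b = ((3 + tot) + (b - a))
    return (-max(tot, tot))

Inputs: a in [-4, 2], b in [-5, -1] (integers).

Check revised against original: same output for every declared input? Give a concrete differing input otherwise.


Evaluate both at a=-4, b=-3.
original: tot=-1, then (((-3 // (b - 2)) + (7 % (b - -2))) == min(tot, tot)) is false, then ((-tot) < (b - -3)) is false, then returns 1
revised: tot=-1, then a zero divisor aborts: ERROR
1 vs ERROR — the two versions disagree here.
verdict: not equivalent; witness: a=-4, b=-3
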